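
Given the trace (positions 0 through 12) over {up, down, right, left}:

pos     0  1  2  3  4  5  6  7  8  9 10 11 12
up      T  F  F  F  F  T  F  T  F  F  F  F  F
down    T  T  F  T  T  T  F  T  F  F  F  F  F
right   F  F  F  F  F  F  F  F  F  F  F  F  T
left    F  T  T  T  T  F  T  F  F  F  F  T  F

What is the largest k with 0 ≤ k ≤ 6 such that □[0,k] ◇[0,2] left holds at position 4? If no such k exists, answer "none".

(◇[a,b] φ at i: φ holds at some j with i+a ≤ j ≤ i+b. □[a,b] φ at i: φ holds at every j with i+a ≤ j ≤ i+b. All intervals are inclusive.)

2

◇[0,2] left must hold from j=4 onward; find where it first fails.
  j=4: holds
  j=5: holds
  j=6: holds
  j=7: fails
Holds on [4,6], so largest k = 2.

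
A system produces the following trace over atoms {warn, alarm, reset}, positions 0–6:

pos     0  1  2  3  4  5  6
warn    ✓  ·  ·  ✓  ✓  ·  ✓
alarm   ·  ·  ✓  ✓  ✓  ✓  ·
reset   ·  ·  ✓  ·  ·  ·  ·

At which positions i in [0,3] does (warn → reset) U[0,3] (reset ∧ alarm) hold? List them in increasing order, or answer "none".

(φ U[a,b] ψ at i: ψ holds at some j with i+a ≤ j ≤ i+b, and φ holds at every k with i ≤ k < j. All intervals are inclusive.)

1, 2

Evaluate at each i in [0,3]:
  i=0: ✗ (lhs fails at k=0 before rhs at j=2)
  i=1: ✓ (rhs at j=2; lhs holds on [1,1])
  i=2: ✓ (rhs at j=2)
  i=3: ✗ (no rhs in [3,6])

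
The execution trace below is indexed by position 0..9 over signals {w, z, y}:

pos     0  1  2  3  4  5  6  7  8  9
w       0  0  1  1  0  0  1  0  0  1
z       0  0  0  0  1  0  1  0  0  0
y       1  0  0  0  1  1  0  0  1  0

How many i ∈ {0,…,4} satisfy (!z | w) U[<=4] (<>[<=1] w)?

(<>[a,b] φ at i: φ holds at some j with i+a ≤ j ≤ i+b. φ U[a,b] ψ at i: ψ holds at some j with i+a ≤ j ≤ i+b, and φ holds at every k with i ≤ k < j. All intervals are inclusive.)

Evaluate at each i in [0,4]:
  i=0: ✓ (rhs at j=1; lhs holds on [0,0])
  i=1: ✓ (rhs at j=1)
  i=2: ✓ (rhs at j=2)
  i=3: ✓ (rhs at j=3)
  i=4: ✗ (lhs fails at k=4 before rhs at j=5)
Positions where it holds: {0, 1, 2, 3} → 4.

4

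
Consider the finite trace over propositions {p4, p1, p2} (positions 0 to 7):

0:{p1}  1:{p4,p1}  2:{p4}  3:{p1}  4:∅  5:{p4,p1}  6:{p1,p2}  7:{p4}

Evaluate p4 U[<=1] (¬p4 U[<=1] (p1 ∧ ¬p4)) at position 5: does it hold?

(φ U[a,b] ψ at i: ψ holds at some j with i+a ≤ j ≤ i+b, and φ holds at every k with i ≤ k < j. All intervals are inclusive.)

Need some j in [5,6] with (¬p4 U[<=1] (p1 ∧ ¬p4)), and p4 at every k in [5,j-1].
  j=5: (¬p4 U[<=1] (p1 ∧ ¬p4)) — fails.
  j=6: (¬p4 U[<=1] (p1 ∧ ¬p4)) holds; p4 holds at every k in [5,5] → satisfied.

True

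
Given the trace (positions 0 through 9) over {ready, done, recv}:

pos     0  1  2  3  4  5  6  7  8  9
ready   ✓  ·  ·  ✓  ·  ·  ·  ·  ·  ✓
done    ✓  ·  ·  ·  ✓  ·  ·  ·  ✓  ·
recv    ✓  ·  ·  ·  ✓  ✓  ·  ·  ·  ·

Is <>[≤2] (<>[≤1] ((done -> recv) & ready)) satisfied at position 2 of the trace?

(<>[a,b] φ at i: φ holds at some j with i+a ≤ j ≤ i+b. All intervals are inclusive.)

Check <>[≤1] ((done -> recv) & ready) at each j in [2,4]:
  j=2: holds (witness at 3)
  j=3: holds (witness at 3)
  j=4: fails (none in [4,5])
Found at j=2 → formula holds.

Yes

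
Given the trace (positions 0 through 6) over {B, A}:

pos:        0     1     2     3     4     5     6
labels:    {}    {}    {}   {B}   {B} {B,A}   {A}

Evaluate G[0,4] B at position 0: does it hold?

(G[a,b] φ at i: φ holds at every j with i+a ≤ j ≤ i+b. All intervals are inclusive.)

Check B at every j in [0,4]:
  j=0: false
  j=1: false
  j=2: false
  j=3: true
  j=4: true
Fails at j=0 → formula fails.

False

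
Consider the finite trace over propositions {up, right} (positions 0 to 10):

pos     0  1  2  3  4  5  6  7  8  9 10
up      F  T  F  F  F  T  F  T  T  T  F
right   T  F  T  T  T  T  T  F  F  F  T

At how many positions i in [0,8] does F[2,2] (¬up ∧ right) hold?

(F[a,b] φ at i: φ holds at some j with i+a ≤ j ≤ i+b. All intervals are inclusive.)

Evaluate at each i in [0,8]:
  i=0: ✓ (witness j=2)
  i=1: ✓ (witness j=3)
  i=2: ✓ (witness j=4)
  i=3: ✗ (none in [5,5])
  i=4: ✓ (witness j=6)
  i=5: ✗ (none in [7,7])
  i=6: ✗ (none in [8,8])
  i=7: ✗ (none in [9,9])
  i=8: ✓ (witness j=10)
Positions where it holds: {0, 1, 2, 4, 8} → 5.

5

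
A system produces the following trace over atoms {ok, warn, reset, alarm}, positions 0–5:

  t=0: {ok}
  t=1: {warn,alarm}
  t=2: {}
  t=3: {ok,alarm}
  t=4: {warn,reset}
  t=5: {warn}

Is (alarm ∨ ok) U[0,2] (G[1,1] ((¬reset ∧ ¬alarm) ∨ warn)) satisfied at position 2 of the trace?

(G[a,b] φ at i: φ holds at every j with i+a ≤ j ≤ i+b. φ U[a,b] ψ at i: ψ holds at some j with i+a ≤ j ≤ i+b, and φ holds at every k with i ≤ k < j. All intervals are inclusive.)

False

Need some j in [2,4] with G[1,1] ((¬reset ∧ ¬alarm) ∨ warn), and (alarm ∨ ok) at every k in [2,j-1].
  j=2: G[1,1] ((¬reset ∧ ¬alarm) ∨ warn) — fails at 3.
  j=3: G[1,1] ((¬reset ∧ ¬alarm) ∨ warn) holds, but (alarm ∨ ok) fails at k=2 → not this j.
  j=4: G[1,1] ((¬reset ∧ ¬alarm) ∨ warn) holds, but (alarm ∨ ok) fails at k=2 → not this j.
No j in the window works → until fails.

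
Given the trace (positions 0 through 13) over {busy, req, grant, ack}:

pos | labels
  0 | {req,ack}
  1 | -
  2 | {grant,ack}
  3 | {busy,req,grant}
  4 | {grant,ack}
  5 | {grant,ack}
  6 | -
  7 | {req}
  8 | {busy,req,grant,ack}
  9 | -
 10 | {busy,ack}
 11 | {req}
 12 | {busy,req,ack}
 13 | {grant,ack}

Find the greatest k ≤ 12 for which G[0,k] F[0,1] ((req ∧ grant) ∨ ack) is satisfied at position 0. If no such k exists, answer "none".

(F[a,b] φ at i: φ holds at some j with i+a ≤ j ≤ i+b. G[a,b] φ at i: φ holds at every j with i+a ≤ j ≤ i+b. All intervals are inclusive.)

5

F[0,1] ((req ∧ grant) ∨ ack) must hold from j=0 onward; find where it first fails.
  j=0: holds
  j=1: holds
  j=2: holds
  j=3: holds
  j=4: holds
  j=5: holds
  j=6: fails
Holds on [0,5], so largest k = 5.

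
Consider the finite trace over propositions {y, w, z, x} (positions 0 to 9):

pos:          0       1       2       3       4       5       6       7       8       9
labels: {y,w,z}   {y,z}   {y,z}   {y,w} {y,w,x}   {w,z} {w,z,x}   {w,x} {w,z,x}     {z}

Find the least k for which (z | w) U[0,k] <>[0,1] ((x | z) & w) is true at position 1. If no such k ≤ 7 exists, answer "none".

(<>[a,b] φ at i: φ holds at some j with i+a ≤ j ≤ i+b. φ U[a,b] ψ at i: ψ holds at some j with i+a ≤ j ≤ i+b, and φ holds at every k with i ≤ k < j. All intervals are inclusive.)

2

Need earliest j ≥ 1 with <>[0,1] ((x | z) & w), and (z | w) at every k in [1,j-1].
  j=1: rhs fails.
  j=2: rhs fails.
  j=3: rhs holds; lhs holds on [1,2]. k = 2.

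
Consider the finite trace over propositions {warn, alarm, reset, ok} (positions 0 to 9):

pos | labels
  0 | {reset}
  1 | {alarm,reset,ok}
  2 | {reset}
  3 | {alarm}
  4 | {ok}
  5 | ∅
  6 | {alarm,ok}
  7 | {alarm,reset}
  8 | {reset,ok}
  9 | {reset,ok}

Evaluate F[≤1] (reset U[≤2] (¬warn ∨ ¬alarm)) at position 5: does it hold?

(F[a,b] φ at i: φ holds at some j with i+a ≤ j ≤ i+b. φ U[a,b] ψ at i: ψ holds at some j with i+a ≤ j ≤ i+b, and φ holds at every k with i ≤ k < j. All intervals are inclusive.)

Holds

Check (reset U[≤2] (¬warn ∨ ¬alarm)) at each j in [5,6]:
  j=5: holds
  j=6: holds
Found at j=5 → formula holds.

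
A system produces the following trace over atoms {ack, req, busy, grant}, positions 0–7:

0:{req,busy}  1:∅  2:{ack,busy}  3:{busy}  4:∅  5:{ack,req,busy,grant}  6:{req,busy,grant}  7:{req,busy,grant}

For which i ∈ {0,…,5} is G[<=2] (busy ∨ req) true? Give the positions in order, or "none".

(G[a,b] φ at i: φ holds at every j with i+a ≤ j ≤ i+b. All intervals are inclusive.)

Evaluate at each i in [0,5]:
  i=0: ✗ (fails at j=1)
  i=1: ✗ (fails at j=1)
  i=2: ✗ (fails at j=4)
  i=3: ✗ (fails at j=4)
  i=4: ✗ (fails at j=4)
  i=5: ✓ (all of [5,7])

5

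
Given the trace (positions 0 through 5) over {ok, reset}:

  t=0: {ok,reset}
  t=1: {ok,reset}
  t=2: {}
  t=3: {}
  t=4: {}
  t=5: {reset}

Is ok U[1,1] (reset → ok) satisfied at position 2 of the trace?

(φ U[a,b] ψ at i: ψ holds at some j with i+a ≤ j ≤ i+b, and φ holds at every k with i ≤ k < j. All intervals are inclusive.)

No

Need some j in [3,3] with (reset → ok), and ok at every k in [2,j-1].
  j=3: (reset → ok) holds, but ok fails at k=2 → not this j.
No j in the window works → until fails.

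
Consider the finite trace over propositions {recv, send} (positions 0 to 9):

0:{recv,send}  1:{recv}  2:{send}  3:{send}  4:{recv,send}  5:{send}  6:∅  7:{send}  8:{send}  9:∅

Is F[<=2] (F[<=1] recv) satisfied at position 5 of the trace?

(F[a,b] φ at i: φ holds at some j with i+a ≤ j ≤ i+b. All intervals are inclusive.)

False

Check F[<=1] recv at each j in [5,7]:
  j=5: fails (none in [5,6])
  j=6: fails (none in [6,7])
  j=7: fails (none in [7,8])
No position in the window satisfies it → formula fails.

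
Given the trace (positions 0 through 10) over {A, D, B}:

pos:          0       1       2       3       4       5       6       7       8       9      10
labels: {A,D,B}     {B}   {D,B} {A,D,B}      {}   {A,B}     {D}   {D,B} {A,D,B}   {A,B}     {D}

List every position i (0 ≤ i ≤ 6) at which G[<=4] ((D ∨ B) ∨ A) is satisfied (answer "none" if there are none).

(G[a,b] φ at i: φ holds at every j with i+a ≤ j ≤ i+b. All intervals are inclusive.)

5, 6

Evaluate at each i in [0,6]:
  i=0: ✗ (fails at j=4)
  i=1: ✗ (fails at j=4)
  i=2: ✗ (fails at j=4)
  i=3: ✗ (fails at j=4)
  i=4: ✗ (fails at j=4)
  i=5: ✓ (all of [5,9])
  i=6: ✓ (all of [6,10])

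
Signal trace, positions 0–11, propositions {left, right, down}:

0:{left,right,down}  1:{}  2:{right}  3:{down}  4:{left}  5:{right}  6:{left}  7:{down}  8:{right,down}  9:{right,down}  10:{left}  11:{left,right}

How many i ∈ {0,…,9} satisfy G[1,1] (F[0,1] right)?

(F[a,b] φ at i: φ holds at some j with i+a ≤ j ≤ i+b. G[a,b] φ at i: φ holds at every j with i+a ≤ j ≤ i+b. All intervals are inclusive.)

8

Evaluate at each i in [0,9]:
  i=0: ✓ (all of [1,1])
  i=1: ✓ (all of [2,2])
  i=2: ✗ (fails at j=3)
  i=3: ✓ (all of [4,4])
  i=4: ✓ (all of [5,5])
  i=5: ✗ (fails at j=6)
  i=6: ✓ (all of [7,7])
  i=7: ✓ (all of [8,8])
  i=8: ✓ (all of [9,9])
  i=9: ✓ (all of [10,10])
Positions where it holds: {0, 1, 3, 4, 6, 7, 8, 9} → 8.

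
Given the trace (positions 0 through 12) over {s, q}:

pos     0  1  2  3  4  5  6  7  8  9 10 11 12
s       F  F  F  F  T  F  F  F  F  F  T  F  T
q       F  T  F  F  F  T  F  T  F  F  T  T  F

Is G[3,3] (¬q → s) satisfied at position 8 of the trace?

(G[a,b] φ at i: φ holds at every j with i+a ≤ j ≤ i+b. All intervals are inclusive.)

Yes

Check (¬q → s) at every j in [11,11]:
  j=11: antecedent false → ✓
All positions satisfy it → formula holds.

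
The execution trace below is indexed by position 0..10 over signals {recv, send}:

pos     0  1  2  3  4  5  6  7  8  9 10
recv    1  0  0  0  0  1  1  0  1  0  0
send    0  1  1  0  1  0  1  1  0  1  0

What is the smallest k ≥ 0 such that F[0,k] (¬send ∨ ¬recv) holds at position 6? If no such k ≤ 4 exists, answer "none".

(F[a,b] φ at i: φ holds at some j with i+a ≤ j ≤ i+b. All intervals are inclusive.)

1

Scan j = 6,7,… for (¬send ∨ ¬recv):
  j=6: fails
  j=7: holds
First hit at j=7, so smallest k = 7-6 = 1.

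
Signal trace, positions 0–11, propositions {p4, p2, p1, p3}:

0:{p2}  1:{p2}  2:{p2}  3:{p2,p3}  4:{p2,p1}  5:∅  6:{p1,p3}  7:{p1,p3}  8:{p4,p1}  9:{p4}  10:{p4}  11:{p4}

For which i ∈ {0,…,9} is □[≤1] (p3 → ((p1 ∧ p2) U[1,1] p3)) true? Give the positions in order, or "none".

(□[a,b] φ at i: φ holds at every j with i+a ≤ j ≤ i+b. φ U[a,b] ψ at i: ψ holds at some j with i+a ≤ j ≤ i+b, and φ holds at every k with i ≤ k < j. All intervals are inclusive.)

0, 1, 4, 8, 9

Evaluate at each i in [0,9]:
  i=0: ✓ (all of [0,1])
  i=1: ✓ (all of [1,2])
  i=2: ✗ (fails at j=3)
  i=3: ✗ (fails at j=3)
  i=4: ✓ (all of [4,5])
  i=5: ✗ (fails at j=6)
  i=6: ✗ (fails at j=6)
  i=7: ✗ (fails at j=7)
  i=8: ✓ (all of [8,9])
  i=9: ✓ (all of [9,10])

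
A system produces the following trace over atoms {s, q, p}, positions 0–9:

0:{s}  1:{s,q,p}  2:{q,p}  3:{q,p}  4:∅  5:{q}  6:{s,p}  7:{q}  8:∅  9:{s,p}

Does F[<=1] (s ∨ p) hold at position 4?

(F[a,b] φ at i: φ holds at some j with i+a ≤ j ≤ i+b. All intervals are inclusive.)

False

Check (s ∨ p) at each j in [4,5]:
  j=4: false
  j=5: false
No position in the window satisfies it → formula fails.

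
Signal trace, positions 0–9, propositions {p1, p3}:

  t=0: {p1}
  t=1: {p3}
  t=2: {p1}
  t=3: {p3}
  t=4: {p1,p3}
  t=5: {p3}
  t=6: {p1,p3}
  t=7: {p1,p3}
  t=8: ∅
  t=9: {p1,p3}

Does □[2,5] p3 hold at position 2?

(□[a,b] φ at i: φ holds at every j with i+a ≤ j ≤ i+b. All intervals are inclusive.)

Holds

Check p3 at every j in [4,7]:
  j=4: true
  j=5: true
  j=6: true
  j=7: true
All positions satisfy it → formula holds.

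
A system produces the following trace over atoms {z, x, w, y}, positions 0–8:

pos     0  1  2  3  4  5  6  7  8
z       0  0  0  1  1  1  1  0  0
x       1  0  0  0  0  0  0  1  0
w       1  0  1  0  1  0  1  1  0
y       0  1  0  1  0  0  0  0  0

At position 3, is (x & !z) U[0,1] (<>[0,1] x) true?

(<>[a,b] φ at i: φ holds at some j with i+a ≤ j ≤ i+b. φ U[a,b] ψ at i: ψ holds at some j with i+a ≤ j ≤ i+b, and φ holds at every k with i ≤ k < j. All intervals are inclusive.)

Does not hold

Need some j in [3,4] with <>[0,1] x, and (x & !z) at every k in [3,j-1].
  j=3: <>[0,1] x — fails (none in [3,4]).
  j=4: <>[0,1] x — fails (none in [4,5]).
No j in the window works → until fails.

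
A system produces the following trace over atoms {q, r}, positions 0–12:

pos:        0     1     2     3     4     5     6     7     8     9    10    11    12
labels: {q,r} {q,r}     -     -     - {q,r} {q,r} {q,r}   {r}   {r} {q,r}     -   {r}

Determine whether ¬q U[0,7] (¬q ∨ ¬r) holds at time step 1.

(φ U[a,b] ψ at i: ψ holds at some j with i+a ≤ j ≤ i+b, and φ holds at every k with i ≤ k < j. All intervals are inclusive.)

Need some j in [1,8] with (¬q ∨ ¬r), and ¬q at every k in [1,j-1].
  j=1: (¬q ∨ ¬r) false.
  j=2: (¬q ∨ ¬r) holds, but ¬q fails at k=1 → not this j.
  j=3: (¬q ∨ ¬r) holds, but ¬q fails at k=1 → not this j.
  j=4: (¬q ∨ ¬r) holds, but ¬q fails at k=1 → not this j.
  j=5: (¬q ∨ ¬r) false.
  j=6: (¬q ∨ ¬r) false.
  j=7: (¬q ∨ ¬r) false.
  j=8: (¬q ∨ ¬r) holds, but ¬q fails at k=1 → not this j.
No j in the window works → until fails.

No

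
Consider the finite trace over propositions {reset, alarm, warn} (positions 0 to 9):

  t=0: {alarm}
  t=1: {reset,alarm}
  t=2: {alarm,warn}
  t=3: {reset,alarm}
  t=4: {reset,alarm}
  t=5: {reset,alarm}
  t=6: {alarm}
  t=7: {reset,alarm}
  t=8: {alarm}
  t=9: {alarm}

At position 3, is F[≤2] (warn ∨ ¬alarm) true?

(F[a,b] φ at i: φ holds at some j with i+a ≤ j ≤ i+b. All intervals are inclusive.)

False

Check (warn ∨ ¬alarm) at each j in [3,5]:
  j=3: false
  j=4: false
  j=5: false
No position in the window satisfies it → formula fails.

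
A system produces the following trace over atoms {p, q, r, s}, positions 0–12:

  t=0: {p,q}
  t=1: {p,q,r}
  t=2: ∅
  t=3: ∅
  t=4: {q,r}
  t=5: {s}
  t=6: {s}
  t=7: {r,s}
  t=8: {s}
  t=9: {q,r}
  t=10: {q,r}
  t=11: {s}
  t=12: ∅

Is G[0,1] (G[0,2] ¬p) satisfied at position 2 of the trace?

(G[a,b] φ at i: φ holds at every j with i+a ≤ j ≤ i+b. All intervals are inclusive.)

True

Check G[0,2] ¬p at every j in [2,3]:
  j=2: holds on [2,4]
  j=3: holds on [3,5]
All positions satisfy it → formula holds.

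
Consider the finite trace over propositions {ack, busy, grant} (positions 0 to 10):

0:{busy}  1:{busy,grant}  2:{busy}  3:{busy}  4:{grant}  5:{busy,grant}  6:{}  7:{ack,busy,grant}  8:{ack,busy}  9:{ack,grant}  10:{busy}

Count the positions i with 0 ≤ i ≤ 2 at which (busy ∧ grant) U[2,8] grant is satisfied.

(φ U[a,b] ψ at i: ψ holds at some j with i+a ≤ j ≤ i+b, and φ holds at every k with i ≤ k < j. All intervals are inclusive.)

Evaluate at each i in [0,2]:
  i=0: ✗ (lhs fails at k=0 before rhs at j=4)
  i=1: ✗ (lhs fails at k=2 before rhs at j=4)
  i=2: ✗ (lhs fails at k=2 before rhs at j=4)
Positions where it holds: {} → 0.

0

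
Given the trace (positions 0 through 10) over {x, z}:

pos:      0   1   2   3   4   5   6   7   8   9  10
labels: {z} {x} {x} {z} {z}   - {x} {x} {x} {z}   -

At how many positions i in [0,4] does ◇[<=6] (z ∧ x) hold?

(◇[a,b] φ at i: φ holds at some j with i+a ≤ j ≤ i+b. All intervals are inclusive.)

Evaluate at each i in [0,4]:
  i=0: ✗ (none in [0,6])
  i=1: ✗ (none in [1,7])
  i=2: ✗ (none in [2,8])
  i=3: ✗ (none in [3,9])
  i=4: ✗ (none in [4,10])
Positions where it holds: {} → 0.

0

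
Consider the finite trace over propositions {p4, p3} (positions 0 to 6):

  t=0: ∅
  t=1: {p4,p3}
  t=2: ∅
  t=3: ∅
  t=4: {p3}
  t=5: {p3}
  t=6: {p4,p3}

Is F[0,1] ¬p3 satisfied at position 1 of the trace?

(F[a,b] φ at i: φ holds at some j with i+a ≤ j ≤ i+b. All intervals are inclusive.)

Yes

Check ¬p3 at each j in [1,2]:
  j=1: false
  j=2: true
Found at j=2 → formula holds.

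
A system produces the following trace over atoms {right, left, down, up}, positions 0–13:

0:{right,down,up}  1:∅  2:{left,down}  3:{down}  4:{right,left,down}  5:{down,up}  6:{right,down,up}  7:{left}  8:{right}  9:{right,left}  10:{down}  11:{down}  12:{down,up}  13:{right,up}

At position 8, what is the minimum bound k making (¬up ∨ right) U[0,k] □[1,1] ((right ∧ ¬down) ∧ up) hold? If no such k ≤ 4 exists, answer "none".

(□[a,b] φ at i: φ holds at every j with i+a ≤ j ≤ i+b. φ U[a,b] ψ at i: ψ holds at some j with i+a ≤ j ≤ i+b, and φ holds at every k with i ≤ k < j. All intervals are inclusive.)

4

Need earliest j ≥ 8 with □[1,1] ((right ∧ ¬down) ∧ up), and (¬up ∨ right) at every k in [8,j-1].
  j=8: rhs fails.
  j=9: rhs fails.
  j=10: rhs fails.
  j=11: rhs fails.
  j=12: rhs holds; lhs holds on [8,11]. k = 4.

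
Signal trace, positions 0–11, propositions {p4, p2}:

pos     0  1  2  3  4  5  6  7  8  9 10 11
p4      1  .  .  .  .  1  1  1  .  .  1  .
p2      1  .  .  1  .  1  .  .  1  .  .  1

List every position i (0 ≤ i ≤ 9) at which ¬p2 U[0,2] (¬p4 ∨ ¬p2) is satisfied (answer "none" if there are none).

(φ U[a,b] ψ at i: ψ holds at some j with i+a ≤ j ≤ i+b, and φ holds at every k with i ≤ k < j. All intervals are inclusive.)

1, 2, 3, 4, 6, 7, 8, 9

Evaluate at each i in [0,9]:
  i=0: ✗ (lhs fails at k=0 before rhs at j=1)
  i=1: ✓ (rhs at j=1)
  i=2: ✓ (rhs at j=2)
  i=3: ✓ (rhs at j=3)
  i=4: ✓ (rhs at j=4)
  i=5: ✗ (lhs fails at k=5 before rhs at j=6)
  i=6: ✓ (rhs at j=6)
  i=7: ✓ (rhs at j=7)
  i=8: ✓ (rhs at j=8)
  i=9: ✓ (rhs at j=9)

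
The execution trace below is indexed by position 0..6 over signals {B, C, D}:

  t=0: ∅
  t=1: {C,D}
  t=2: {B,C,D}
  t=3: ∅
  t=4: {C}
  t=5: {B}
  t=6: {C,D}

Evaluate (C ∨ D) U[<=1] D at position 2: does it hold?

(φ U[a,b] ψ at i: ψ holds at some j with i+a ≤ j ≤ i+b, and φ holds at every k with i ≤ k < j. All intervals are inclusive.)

Need some j in [2,3] with D, and (C ∨ D) at every k in [2,j-1].
  j=2: D holds; no prefix to check → satisfied.

True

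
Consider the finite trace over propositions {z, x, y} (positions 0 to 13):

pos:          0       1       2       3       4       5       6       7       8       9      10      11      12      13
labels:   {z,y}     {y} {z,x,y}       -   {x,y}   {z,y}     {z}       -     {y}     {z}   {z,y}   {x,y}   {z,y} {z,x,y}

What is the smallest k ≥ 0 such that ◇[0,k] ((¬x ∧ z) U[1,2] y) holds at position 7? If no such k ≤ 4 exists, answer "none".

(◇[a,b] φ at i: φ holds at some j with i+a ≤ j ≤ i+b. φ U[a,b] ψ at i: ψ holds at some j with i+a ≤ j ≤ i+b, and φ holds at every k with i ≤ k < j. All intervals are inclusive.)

Scan j = 7,8,… for ((¬x ∧ z) U[1,2] y):
  j=7: fails
  j=8: fails
  j=9: holds
First hit at j=9, so smallest k = 9-7 = 2.

2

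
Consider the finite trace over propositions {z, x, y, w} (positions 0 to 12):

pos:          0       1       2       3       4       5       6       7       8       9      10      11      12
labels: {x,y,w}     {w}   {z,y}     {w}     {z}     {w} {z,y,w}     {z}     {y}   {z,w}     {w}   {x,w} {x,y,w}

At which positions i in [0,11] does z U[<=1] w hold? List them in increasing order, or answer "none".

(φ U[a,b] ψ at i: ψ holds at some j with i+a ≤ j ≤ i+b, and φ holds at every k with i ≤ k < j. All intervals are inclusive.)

Evaluate at each i in [0,11]:
  i=0: ✓ (rhs at j=0)
  i=1: ✓ (rhs at j=1)
  i=2: ✓ (rhs at j=3; lhs holds on [2,2])
  i=3: ✓ (rhs at j=3)
  i=4: ✓ (rhs at j=5; lhs holds on [4,4])
  i=5: ✓ (rhs at j=5)
  i=6: ✓ (rhs at j=6)
  i=7: ✗ (no rhs in [7,8])
  i=8: ✗ (lhs fails at k=8 before rhs at j=9)
  i=9: ✓ (rhs at j=9)
  i=10: ✓ (rhs at j=10)
  i=11: ✓ (rhs at j=11)

0, 1, 2, 3, 4, 5, 6, 9, 10, 11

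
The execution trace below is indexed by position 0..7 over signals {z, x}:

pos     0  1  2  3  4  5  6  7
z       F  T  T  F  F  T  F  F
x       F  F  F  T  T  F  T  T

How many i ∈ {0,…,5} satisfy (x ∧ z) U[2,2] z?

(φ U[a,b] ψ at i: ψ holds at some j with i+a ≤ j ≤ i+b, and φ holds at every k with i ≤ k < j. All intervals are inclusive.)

0

Evaluate at each i in [0,5]:
  i=0: ✗ (lhs fails at k=0 before rhs at j=2)
  i=1: ✗ (no rhs in [3,3])
  i=2: ✗ (no rhs in [4,4])
  i=3: ✗ (lhs fails at k=3 before rhs at j=5)
  i=4: ✗ (no rhs in [6,6])
  i=5: ✗ (no rhs in [7,7])
Positions where it holds: {} → 0.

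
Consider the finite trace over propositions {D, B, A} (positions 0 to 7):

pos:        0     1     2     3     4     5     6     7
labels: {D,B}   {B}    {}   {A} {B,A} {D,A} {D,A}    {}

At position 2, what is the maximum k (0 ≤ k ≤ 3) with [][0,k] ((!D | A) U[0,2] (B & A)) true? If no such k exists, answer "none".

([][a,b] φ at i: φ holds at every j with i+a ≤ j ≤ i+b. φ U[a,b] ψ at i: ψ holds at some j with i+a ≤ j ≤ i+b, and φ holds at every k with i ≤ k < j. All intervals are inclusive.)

2

((!D | A) U[0,2] (B & A)) must hold from j=2 onward; find where it first fails.
  j=2: holds
  j=3: holds
  j=4: holds
  j=5: fails
Holds on [2,4], so largest k = 2.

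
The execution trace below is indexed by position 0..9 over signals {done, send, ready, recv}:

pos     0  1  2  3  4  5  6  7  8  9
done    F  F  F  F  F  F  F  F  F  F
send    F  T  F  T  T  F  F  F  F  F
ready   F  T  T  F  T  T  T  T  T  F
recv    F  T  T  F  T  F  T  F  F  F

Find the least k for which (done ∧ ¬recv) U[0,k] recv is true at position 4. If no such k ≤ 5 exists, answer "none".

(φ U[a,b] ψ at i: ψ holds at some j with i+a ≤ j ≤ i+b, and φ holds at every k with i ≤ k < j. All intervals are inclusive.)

Need earliest j ≥ 4 with recv, and (done ∧ ¬recv) at every k in [4,j-1].
  j=4: rhs holds (empty prefix). k = 0.

0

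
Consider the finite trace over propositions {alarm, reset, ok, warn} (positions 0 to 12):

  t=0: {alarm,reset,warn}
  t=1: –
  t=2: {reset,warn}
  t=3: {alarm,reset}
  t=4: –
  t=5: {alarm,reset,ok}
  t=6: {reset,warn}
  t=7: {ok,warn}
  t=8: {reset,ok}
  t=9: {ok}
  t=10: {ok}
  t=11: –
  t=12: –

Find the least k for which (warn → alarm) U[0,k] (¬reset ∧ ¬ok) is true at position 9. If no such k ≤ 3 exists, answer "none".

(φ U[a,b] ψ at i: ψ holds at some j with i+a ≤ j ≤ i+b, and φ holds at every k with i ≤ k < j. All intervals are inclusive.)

2

Need earliest j ≥ 9 with (¬reset ∧ ¬ok), and (warn → alarm) at every k in [9,j-1].
  j=9: rhs fails.
  j=10: rhs fails.
  j=11: rhs holds; lhs holds on [9,10]. k = 2.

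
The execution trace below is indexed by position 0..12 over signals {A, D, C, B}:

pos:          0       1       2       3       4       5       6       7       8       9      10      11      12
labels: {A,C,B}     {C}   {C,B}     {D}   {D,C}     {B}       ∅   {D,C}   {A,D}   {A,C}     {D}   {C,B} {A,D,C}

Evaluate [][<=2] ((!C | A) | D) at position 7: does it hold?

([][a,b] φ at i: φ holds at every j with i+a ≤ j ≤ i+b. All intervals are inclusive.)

True

Check ((!C | A) | D) at every j in [7,9]:
  j=7: true
  j=8: true
  j=9: true
All positions satisfy it → formula holds.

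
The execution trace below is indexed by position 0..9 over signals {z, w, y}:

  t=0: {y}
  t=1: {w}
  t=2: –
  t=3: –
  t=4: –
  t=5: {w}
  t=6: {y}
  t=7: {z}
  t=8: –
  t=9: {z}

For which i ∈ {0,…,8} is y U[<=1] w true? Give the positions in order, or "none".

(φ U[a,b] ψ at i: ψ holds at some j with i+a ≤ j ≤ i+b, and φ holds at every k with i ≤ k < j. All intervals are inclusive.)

0, 1, 5

Evaluate at each i in [0,8]:
  i=0: ✓ (rhs at j=1; lhs holds on [0,0])
  i=1: ✓ (rhs at j=1)
  i=2: ✗ (no rhs in [2,3])
  i=3: ✗ (no rhs in [3,4])
  i=4: ✗ (lhs fails at k=4 before rhs at j=5)
  i=5: ✓ (rhs at j=5)
  i=6: ✗ (no rhs in [6,7])
  i=7: ✗ (no rhs in [7,8])
  i=8: ✗ (no rhs in [8,9])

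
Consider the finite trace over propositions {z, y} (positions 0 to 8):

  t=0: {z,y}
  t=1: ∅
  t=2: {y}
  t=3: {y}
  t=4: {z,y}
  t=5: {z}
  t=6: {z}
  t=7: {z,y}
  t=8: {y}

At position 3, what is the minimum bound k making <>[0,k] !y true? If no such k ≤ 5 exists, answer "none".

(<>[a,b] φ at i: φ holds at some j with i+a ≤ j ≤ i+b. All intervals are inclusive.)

2

Scan j = 3,4,… for !y:
  j=3: fails
  j=4: fails
  j=5: holds
First hit at j=5, so smallest k = 5-3 = 2.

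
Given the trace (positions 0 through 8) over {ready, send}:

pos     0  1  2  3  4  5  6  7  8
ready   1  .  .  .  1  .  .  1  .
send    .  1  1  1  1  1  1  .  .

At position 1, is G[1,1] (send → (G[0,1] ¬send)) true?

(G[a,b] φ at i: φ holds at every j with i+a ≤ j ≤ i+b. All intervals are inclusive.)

Does not hold

Check (send → (G[0,1] ¬send)) at every j in [2,2]:
  j=2: antecedent true; consequent fails at 2 → ✗
Fails at j=2 → formula fails.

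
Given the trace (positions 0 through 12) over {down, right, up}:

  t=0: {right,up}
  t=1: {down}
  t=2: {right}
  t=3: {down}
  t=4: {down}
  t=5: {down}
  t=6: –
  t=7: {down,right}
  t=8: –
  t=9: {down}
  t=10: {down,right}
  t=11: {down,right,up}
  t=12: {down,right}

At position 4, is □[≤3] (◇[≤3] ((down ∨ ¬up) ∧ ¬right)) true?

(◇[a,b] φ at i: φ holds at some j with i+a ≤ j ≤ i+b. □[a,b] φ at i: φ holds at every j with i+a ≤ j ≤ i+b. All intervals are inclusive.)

Yes

Check ◇[≤3] ((down ∨ ¬up) ∧ ¬right) at every j in [4,7]:
  j=4: holds (witness at 4)
  j=5: holds (witness at 5)
  j=6: holds (witness at 6)
  j=7: holds (witness at 8)
All positions satisfy it → formula holds.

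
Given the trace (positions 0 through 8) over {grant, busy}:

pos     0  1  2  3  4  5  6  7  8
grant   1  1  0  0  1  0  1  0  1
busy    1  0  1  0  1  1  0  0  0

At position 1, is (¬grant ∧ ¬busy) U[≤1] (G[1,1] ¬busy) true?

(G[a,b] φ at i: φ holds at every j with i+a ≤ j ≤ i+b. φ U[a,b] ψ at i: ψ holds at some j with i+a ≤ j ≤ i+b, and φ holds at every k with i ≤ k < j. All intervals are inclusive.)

Need some j in [1,2] with G[1,1] ¬busy, and (¬grant ∧ ¬busy) at every k in [1,j-1].
  j=1: G[1,1] ¬busy — fails at 2.
  j=2: G[1,1] ¬busy holds, but (¬grant ∧ ¬busy) fails at k=1 → not this j.
No j in the window works → until fails.

Does not hold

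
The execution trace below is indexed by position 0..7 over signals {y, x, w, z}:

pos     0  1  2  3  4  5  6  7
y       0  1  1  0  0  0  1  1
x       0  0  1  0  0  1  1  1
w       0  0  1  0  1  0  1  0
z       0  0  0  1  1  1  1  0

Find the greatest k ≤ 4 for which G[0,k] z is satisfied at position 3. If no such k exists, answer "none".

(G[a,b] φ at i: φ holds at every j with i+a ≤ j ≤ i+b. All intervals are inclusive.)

z must hold from j=3 onward; find where it first fails.
  j=3: holds
  j=4: holds
  j=5: holds
  j=6: holds
  j=7: fails
Holds on [3,6], so largest k = 3.

3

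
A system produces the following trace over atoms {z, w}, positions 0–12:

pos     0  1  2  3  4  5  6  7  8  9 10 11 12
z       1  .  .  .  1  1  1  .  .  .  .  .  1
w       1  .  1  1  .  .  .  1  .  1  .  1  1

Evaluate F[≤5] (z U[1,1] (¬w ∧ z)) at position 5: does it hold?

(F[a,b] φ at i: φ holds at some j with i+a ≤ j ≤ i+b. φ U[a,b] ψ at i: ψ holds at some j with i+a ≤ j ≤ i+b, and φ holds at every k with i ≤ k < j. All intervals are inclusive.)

Check (z U[1,1] (¬w ∧ z)) at each j in [5,10]:
  j=5: holds
  j=6: fails
  j=7: fails
  j=8: fails
  j=9: fails
  j=10: fails
Found at j=5 → formula holds.

Holds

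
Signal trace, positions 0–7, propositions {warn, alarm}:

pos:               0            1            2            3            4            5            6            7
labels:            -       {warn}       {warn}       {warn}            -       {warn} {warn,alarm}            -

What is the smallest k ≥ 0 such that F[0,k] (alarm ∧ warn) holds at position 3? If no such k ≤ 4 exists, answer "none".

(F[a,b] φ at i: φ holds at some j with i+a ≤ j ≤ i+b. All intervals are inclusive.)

Scan j = 3,4,… for (alarm ∧ warn):
  j=3: fails
  j=4: fails
  j=5: fails
  j=6: holds
First hit at j=6, so smallest k = 6-3 = 3.

3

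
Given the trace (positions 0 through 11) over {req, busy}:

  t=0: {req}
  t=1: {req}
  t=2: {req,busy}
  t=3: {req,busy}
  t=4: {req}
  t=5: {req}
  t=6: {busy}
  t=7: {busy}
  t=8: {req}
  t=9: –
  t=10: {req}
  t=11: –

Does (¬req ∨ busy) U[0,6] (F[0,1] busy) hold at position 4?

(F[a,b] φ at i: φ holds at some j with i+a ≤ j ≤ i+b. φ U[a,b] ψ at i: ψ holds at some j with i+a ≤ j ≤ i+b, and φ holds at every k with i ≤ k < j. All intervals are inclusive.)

Need some j in [4,10] with F[0,1] busy, and (¬req ∨ busy) at every k in [4,j-1].
  j=4: F[0,1] busy — fails (none in [4,5]).
  j=5: F[0,1] busy holds, but (¬req ∨ busy) fails at k=4 → not this j.
  j=6: F[0,1] busy holds, but (¬req ∨ busy) fails at k=4 → not this j.
  j=7: F[0,1] busy holds, but (¬req ∨ busy) fails at k=4 → not this j.
  j=8: F[0,1] busy — fails (none in [8,9]).
  j=9: F[0,1] busy — fails (none in [9,10]).
  j=10: F[0,1] busy — fails (none in [10,11]).
No j in the window works → until fails.

False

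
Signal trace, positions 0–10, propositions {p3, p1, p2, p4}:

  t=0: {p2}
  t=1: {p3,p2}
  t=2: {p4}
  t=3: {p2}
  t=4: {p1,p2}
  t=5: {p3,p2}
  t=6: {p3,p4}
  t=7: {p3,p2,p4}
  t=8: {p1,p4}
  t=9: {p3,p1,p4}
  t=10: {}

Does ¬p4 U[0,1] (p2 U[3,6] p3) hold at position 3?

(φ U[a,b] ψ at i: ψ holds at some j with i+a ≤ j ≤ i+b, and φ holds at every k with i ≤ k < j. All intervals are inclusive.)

Holds

Need some j in [3,4] with (p2 U[3,6] p3), and ¬p4 at every k in [3,j-1].
  j=3: (p2 U[3,6] p3) holds; no prefix to check → satisfied.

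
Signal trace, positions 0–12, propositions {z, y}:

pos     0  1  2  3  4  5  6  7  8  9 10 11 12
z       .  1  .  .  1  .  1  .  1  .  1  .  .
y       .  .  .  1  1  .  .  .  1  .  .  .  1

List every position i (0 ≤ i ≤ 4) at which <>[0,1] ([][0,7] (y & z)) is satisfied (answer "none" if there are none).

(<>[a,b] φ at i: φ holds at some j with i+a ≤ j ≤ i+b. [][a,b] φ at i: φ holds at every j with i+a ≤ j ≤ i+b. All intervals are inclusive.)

Evaluate at each i in [0,4]:
  i=0: ✗ (none in [0,1])
  i=1: ✗ (none in [1,2])
  i=2: ✗ (none in [2,3])
  i=3: ✗ (none in [3,4])
  i=4: ✗ (none in [4,5])

none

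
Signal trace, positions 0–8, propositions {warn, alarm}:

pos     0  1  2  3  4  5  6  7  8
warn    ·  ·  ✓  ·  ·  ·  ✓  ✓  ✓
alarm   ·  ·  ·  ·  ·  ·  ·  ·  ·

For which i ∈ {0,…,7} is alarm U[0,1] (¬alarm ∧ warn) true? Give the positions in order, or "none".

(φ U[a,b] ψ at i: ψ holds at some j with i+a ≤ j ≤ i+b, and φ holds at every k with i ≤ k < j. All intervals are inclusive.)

2, 6, 7

Evaluate at each i in [0,7]:
  i=0: ✗ (no rhs in [0,1])
  i=1: ✗ (lhs fails at k=1 before rhs at j=2)
  i=2: ✓ (rhs at j=2)
  i=3: ✗ (no rhs in [3,4])
  i=4: ✗ (no rhs in [4,5])
  i=5: ✗ (lhs fails at k=5 before rhs at j=6)
  i=6: ✓ (rhs at j=6)
  i=7: ✓ (rhs at j=7)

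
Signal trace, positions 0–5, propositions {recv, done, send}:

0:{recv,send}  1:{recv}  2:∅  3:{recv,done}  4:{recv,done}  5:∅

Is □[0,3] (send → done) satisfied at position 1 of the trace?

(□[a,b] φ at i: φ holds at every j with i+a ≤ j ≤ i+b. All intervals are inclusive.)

Yes

Check (send → done) at every j in [1,4]:
  j=1: antecedent false → ✓
  j=2: antecedent false → ✓
  j=3: antecedent false → ✓
  j=4: antecedent false → ✓
All positions satisfy it → formula holds.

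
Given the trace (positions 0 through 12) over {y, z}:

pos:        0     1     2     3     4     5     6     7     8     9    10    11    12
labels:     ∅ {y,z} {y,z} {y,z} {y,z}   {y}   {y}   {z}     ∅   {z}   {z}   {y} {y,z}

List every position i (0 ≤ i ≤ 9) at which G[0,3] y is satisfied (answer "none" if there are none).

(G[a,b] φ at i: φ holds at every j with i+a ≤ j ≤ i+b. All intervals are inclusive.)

1, 2, 3

Evaluate at each i in [0,9]:
  i=0: ✗ (fails at j=0)
  i=1: ✓ (all of [1,4])
  i=2: ✓ (all of [2,5])
  i=3: ✓ (all of [3,6])
  i=4: ✗ (fails at j=7)
  i=5: ✗ (fails at j=7)
  i=6: ✗ (fails at j=7)
  i=7: ✗ (fails at j=7)
  i=8: ✗ (fails at j=8)
  i=9: ✗ (fails at j=9)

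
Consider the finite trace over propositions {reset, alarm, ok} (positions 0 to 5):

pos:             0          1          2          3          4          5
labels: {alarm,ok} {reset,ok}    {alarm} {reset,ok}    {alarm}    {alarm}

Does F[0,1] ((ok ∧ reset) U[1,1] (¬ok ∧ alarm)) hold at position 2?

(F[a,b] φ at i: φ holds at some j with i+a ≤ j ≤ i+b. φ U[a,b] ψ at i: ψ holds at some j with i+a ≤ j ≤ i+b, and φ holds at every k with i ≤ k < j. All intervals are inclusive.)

Yes

Check ((ok ∧ reset) U[1,1] (¬ok ∧ alarm)) at each j in [2,3]:
  j=2: fails
  j=3: holds
Found at j=3 → formula holds.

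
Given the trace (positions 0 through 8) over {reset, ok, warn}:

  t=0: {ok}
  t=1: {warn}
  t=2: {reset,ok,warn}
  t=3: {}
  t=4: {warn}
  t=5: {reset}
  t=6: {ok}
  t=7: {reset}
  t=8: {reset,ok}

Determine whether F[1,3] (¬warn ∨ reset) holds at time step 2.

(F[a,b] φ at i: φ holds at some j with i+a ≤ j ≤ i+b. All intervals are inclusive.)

Check (¬warn ∨ reset) at each j in [3,5]:
  j=3: true
  j=4: false
  j=5: true
Found at j=3 → formula holds.

True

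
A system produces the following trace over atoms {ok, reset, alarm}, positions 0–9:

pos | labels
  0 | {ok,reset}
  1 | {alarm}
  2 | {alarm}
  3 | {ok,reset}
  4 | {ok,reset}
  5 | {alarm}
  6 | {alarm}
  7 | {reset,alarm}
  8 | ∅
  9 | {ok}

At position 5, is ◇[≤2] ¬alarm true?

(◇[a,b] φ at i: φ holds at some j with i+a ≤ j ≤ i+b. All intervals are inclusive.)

Check ¬alarm at each j in [5,7]:
  j=5: false
  j=6: false
  j=7: false
No position in the window satisfies it → formula fails.

Does not hold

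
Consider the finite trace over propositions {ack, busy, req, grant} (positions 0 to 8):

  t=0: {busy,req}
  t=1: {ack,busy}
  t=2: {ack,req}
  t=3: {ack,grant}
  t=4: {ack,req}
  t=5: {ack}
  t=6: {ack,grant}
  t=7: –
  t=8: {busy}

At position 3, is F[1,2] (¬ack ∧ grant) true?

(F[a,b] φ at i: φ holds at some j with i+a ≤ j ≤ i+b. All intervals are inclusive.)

Check (¬ack ∧ grant) at each j in [4,5]:
  j=4: false
  j=5: false
No position in the window satisfies it → formula fails.

No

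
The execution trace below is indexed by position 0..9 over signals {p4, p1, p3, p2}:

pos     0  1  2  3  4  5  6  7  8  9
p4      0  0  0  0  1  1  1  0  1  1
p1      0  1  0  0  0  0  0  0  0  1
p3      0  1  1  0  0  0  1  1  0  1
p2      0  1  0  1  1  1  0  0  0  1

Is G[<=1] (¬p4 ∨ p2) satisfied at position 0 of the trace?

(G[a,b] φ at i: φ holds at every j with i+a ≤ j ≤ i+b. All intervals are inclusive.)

True

Check (¬p4 ∨ p2) at every j in [0,1]:
  j=0: true
  j=1: true
All positions satisfy it → formula holds.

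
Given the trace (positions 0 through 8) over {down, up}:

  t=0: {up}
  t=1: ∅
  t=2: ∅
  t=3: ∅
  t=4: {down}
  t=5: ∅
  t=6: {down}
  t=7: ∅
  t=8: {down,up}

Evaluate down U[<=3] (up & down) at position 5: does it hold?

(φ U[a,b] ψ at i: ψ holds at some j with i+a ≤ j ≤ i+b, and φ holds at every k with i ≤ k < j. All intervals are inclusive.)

Need some j in [5,8] with (up & down), and down at every k in [5,j-1].
  j=5: (up & down) false.
  j=6: (up & down) false.
  j=7: (up & down) false.
  j=8: (up & down) holds, but down fails at k=5 → not this j.
No j in the window works → until fails.

No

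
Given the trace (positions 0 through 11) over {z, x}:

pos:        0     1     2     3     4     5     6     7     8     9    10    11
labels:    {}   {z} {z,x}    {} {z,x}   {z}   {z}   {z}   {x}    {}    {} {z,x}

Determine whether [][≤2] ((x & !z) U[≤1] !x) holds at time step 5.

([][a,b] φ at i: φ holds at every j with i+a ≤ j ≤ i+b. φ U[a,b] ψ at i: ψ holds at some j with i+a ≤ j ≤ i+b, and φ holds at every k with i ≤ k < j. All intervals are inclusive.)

Check ((x & !z) U[≤1] !x) at every j in [5,7]:
  j=5: holds
  j=6: holds
  j=7: holds
All positions satisfy it → formula holds.

True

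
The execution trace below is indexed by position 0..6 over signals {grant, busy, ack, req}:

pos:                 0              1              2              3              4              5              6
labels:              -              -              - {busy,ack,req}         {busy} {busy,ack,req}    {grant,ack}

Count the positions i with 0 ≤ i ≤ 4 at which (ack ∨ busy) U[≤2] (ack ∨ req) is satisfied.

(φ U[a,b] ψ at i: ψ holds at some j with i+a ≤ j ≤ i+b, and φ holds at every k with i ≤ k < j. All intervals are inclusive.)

Evaluate at each i in [0,4]:
  i=0: ✗ (no rhs in [0,2])
  i=1: ✗ (lhs fails at k=1 before rhs at j=3)
  i=2: ✗ (lhs fails at k=2 before rhs at j=3)
  i=3: ✓ (rhs at j=3)
  i=4: ✓ (rhs at j=5; lhs holds on [4,4])
Positions where it holds: {3, 4} → 2.

2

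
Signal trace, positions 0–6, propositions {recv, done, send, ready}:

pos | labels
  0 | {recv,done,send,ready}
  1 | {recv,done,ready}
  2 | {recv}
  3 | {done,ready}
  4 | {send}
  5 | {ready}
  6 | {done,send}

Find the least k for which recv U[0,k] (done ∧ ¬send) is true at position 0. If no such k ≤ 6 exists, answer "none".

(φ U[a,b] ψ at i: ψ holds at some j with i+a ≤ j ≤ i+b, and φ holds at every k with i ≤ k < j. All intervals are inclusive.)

1

Need earliest j ≥ 0 with (done ∧ ¬send), and recv at every k in [0,j-1].
  j=0: rhs fails.
  j=1: rhs holds; lhs holds on [0,0]. k = 1.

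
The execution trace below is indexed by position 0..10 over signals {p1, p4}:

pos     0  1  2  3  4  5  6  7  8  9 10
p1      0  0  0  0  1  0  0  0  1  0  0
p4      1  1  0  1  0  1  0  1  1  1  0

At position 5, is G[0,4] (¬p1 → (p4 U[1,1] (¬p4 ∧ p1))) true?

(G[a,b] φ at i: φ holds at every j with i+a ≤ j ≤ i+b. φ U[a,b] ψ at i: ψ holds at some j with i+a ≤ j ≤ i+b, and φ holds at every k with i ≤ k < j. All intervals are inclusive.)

No

Check (¬p1 → (p4 U[1,1] (¬p4 ∧ p1))) at every j in [5,9]:
  j=5: antecedent true; consequent fails → ✗
  j=6: antecedent true; consequent fails → ✗
  j=7: antecedent true; consequent fails → ✗
  j=8: antecedent false → ✓
  j=9: antecedent true; consequent fails → ✗
Fails at j=5 → formula fails.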